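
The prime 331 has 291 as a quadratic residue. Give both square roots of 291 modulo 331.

Since 331 ≡ 3 (mod 4), a square root of 291 is 291^((331+1)/4) = 291^83 mod 331.
Repeated squaring: 291^2≡276, 291^4≡46, 291^8≡130, 291^16≡19, 291^32≡30, 291^64≡238 (mod 331).
291^83 = 291^(64+16+2+1) ≡ 195 (mod 331).
Check: 195² = 38025 ≡ 291 (mod 331). The two roots are 136 and 195.

136, 195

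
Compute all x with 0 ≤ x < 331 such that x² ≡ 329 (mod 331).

75, 256

Since 331 ≡ 3 (mod 4), a square root of 329 is 329^((331+1)/4) = 329^83 mod 331.
Repeated squaring: 329^2≡4, 329^4≡16, 329^8≡256, 329^16≡329, 329^32≡4, 329^64≡16 (mod 331).
329^83 = 329^(64+16+2+1) ≡ 256 (mod 331).
Check: 256² = 65536 ≡ 329 (mod 331). The two roots are 75 and 256.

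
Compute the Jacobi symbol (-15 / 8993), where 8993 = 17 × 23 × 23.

1

First reduce: -15 ≡ 8978 (mod 8993).
Pull out 2: since 8993 ≡ 1 (mod 8), (2/8993) = +1.
Reciprocity: 4489 ≡ 1 and 8993 ≡ 1 (mod 4), so (4489/8993) = +(8993/4489).
Reduce top mod 4489: now compute (15/4489).
Reciprocity: 15 ≡ 3 and 4489 ≡ 1 (mod 4), so (15/4489) = +(4489/15).
Reduce top mod 15: now compute (4/15).
Pull out 2^2: since 15 ≡ 7 (mod 8), (2/15) = +1, so (2/15)^2 = +1.
Reached (1/15) = 1. Collecting the sign flips along the way, the symbol is +1.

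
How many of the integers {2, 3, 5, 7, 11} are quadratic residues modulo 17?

1

(2/17) = +1 → QR.
(3/17) = -1 → non-residue.
(5/17) = -1 → non-residue.
(7/17) = -1 → non-residue.
(11/17) = -1 → non-residue.
Total quadratic residues among the 5: 1.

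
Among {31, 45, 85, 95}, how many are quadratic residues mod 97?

(31/97) = +1 → QR.
(45/97) = -1 → non-residue.
(85/97) = +1 → QR.
(95/97) = +1 → QR.
Total quadratic residues among the 4: 3.

3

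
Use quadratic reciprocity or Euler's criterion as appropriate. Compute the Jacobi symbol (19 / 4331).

1

Reciprocity: 19 ≡ 3 and 4331 ≡ 3 (mod 4), so (19/4331) = −(4331/19).
Reduce top mod 19: now compute (18/19).
Pull out 2: since 19 ≡ 3 (mod 8), (2/19) = -1.
Reciprocity: 9 ≡ 1 and 19 ≡ 3 (mod 4), so (9/19) = +(19/9).
Reduce top mod 9: now compute (1/9).
Reached (1/9) = 1. Collecting the sign flips along the way, the symbol is +1.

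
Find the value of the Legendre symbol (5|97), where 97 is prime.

-1

Euler's criterion: (5/97) ≡ 5^48 (mod 97).
5^2 ≡ 25 (mod 97)
5^4 ≡ 43 (mod 97)
5^8 ≡ 6 (mod 97)
5^16 ≡ 36 (mod 97)
5^32 ≡ 35 (mod 97)
5^48 = 5^(32+16) ≡ 96 (mod 97).
Result is 96 ≡ −1, so (5/97) = −1.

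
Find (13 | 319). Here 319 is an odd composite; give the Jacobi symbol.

Reciprocity: 13 ≡ 1 and 319 ≡ 3 (mod 4), so (13/319) = +(319/13).
Reduce top mod 13: now compute (7/13).
Reciprocity: 7 ≡ 3 and 13 ≡ 1 (mod 4), so (7/13) = +(13/7).
Reduce top mod 7: now compute (6/7).
Pull out 2: since 7 ≡ 7 (mod 8), (2/7) = +1.
Reciprocity: 3 ≡ 3 and 7 ≡ 3 (mod 4), so (3/7) = −(7/3).
Reduce top mod 3: now compute (1/3).
Reached (1/3) = 1. Collecting the sign flips along the way, the symbol is -1.

-1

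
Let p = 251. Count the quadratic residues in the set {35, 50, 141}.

1

(35/251) = +1 → QR.
(50/251) = -1 → non-residue.
(141/251) = -1 → non-residue.
Total quadratic residues among the 3: 1.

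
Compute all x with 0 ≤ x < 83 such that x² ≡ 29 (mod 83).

19, 64

Since 83 ≡ 3 (mod 4), a square root of 29 is 29^((83+1)/4) = 29^21 mod 83.
Repeated squaring: 29^2≡11, 29^4≡38, 29^8≡33, 29^16≡10 (mod 83).
29^21 = 29^(16+4+1) ≡ 64 (mod 83).
Check: 64² = 4096 ≡ 29 (mod 83). The two roots are 19 and 64.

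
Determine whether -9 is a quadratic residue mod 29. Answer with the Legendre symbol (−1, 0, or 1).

1

Euler's criterion: (-9/29) ≡ 20^14 (mod 29).
20^2 ≡ 23 (mod 29)
20^4 ≡ 7 (mod 29)
20^8 ≡ 20 (mod 29)
20^14 = 20^(8+4+2) ≡ 1 (mod 29).
Result is 1, so (-9/29) = 1.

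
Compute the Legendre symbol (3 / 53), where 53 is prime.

Euler's criterion: (3/53) ≡ 3^26 (mod 53).
3^2 ≡ 9 (mod 53)
3^4 ≡ 28 (mod 53)
3^8 ≡ 42 (mod 53)
3^16 ≡ 15 (mod 53)
3^26 = 3^(16+8+2) ≡ 52 (mod 53).
Result is 52 ≡ −1, so (3/53) = −1.

-1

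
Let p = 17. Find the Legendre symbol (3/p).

-1

Euler's criterion: (3/17) ≡ 3^8 (mod 17).
3^2 ≡ 9 (mod 17)
3^4 ≡ 13 (mod 17)
3^8 ≡ 16 (mod 17)
3^8 = 3^(8) ≡ 16 (mod 17).
Result is 16 ≡ −1, so (3/17) = −1.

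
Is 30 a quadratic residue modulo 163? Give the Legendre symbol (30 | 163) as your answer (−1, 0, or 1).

-1

Pull out 2: since 163 ≡ 3 (mod 8), (2/163) = -1.
Reciprocity: 15 ≡ 3 and 163 ≡ 3 (mod 4), so (15/163) = −(163/15).
Reduce top mod 15: now compute (13/15).
Reciprocity: 13 ≡ 1 and 15 ≡ 3 (mod 4), so (13/15) = +(15/13).
Reduce top mod 13: now compute (2/13).
Pull out 2: since 13 ≡ 5 (mod 8), (2/13) = -1.
Reached (1/13) = 1. Collecting the sign flips along the way, the symbol is -1.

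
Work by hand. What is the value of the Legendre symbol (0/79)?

Top reduces to 0: gcd > 1, so the symbol is 0.

0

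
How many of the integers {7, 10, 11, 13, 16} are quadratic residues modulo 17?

2

(7/17) = -1 → non-residue.
(10/17) = -1 → non-residue.
(11/17) = -1 → non-residue.
(13/17) = +1 → QR.
(16/17) = +1 → QR.
Total quadratic residues among the 5: 2.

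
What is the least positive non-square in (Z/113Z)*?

(2/113) = +1, so 2 is a residue.
(3/113) = −1, so 3 is the smallest positive non-residue mod 113.

3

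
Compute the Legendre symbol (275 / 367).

Reciprocity: 275 ≡ 3 and 367 ≡ 3 (mod 4), so (275/367) = −(367/275).
Reduce top mod 275: now compute (92/275).
Pull out 2^2: since 275 ≡ 3 (mod 8), (2/275) = -1, so (2/275)^2 = +1.
Reciprocity: 23 ≡ 3 and 275 ≡ 3 (mod 4), so (23/275) = −(275/23).
Reduce top mod 23: now compute (22/23).
Pull out 2: since 23 ≡ 7 (mod 8), (2/23) = +1.
Reciprocity: 11 ≡ 3 and 23 ≡ 3 (mod 4), so (11/23) = −(23/11).
Reduce top mod 11: now compute (1/11).
Reached (1/11) = 1. Collecting the sign flips along the way, the symbol is -1.

-1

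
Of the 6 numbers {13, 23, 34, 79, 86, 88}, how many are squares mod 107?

(13/107) = +1 → QR.
(23/107) = +1 → QR.
(34/107) = +1 → QR.
(79/107) = +1 → QR.
(86/107) = +1 → QR.
(88/107) = -1 → non-residue.
Total quadratic residues among the 6: 5.

5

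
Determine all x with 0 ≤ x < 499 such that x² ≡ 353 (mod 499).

Since 499 ≡ 3 (mod 4), a square root of 353 is 353^((499+1)/4) = 353^125 mod 499.
Repeated squaring: 353^2≡358, 353^4≡420, 353^8≡253, 353^16≡137, 353^32≡306, 353^64≡323 (mod 499).
353^125 = 353^(64+32+16+8+4+1) ≡ 405 (mod 499).
Check: 405² = 164025 ≡ 353 (mod 499). The two roots are 94 and 405.

94, 405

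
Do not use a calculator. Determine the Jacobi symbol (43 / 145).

Reciprocity: 43 ≡ 3 and 145 ≡ 1 (mod 4), so (43/145) = +(145/43).
Reduce top mod 43: now compute (16/43).
Pull out 2^4: since 43 ≡ 3 (mod 8), (2/43) = -1, so (2/43)^4 = +1.
Reached (1/43) = 1. Collecting the sign flips along the way, the symbol is +1.

1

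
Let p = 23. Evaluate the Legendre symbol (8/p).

Pull out 2^3: since 23 ≡ 7 (mod 8), (2/23) = +1, so (2/23)^3 = +1.
Reached (1/23) = 1. Collecting the sign flips along the way, the symbol is +1.

1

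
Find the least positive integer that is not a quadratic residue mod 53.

2

(2/53) = −1, so 2 is the smallest positive non-residue mod 53.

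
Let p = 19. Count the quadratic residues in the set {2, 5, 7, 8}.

(2/19) = -1 → non-residue.
(5/19) = +1 → QR.
(7/19) = +1 → QR.
(8/19) = -1 → non-residue.
Total quadratic residues among the 4: 2.

2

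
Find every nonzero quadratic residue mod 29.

1 4 5 6 7 9 13 16 20 22 23 24 25 28

Square k = 1,…,14 (k and 29−k give the same square):
1²=1, 2²=4, 3²=9, 4²=16, 5²=25, 6²≡7, 7²≡20, 8²≡6, 9²≡23, 10²≡13, 11²≡5, 12²≡28, 13²≡24, 14²≡22 (mod 29).
So the quadratic residues mod 29 are {1, 4, 5, 6, 7, 9, 13, 16, 20, 22, 23, 24, 25, 28}.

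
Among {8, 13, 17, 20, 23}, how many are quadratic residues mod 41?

3

(8/41) = +1 → QR.
(13/41) = -1 → non-residue.
(17/41) = -1 → non-residue.
(20/41) = +1 → QR.
(23/41) = +1 → QR.
Total quadratic residues among the 5: 3.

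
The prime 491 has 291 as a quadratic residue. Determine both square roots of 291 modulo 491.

Since 491 ≡ 3 (mod 4), a square root of 291 is 291^((491+1)/4) = 291^123 mod 491.
Repeated squaring: 291^2≡229, 291^4≡395, 291^8≡378, 291^16≡3, 291^32≡9, 291^64≡81 (mod 491).
291^123 = 291^(64+32+16+8+2+1) ≡ 42 (mod 491).
Check: 42² = 1764 ≡ 291 (mod 491). The two roots are 42 and 449.

42, 449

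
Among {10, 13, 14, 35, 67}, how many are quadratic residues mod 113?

(10/113) = -1 → non-residue.
(13/113) = +1 → QR.
(14/113) = +1 → QR.
(35/113) = -1 → non-residue.
(67/113) = -1 → non-residue.
Total quadratic residues among the 5: 2.

2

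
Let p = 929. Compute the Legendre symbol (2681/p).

1

Euler's criterion: (2681/929) ≡ 823^464 (mod 929).
823^2 ≡ 88 (mod 929)
823^4 ≡ 312 (mod 929)
823^8 ≡ 728 (mod 929)
823^16 ≡ 454 (mod 929)
823^32 ≡ 807 (mod 929)
823^64 ≡ 20 (mod 929)
823^128 ≡ 400 (mod 929)
823^256 ≡ 212 (mod 929)
823^464 = 823^(256+128+64+16) ≡ 1 (mod 929).
Result is 1, so (2681/929) = 1.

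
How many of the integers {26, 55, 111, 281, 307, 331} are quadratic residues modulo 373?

3

(26/373) = -1 → non-residue.
(55/373) = +1 → QR.
(111/373) = +1 → QR.
(281/373) = -1 → non-residue.
(307/373) = +1 → QR.
(331/373) = -1 → non-residue.
Total quadratic residues among the 6: 3.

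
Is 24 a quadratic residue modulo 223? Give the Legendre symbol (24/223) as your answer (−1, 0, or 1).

Euler's criterion: (24/223) ≡ 24^111 (mod 223).
24^2 ≡ 130 (mod 223)
24^4 ≡ 175 (mod 223)
24^8 ≡ 74 (mod 223)
24^16 ≡ 124 (mod 223)
24^32 ≡ 212 (mod 223)
24^64 ≡ 121 (mod 223)
24^111 = 24^(64+32+8+4+2+1) ≡ 222 (mod 223).
Result is 222 ≡ −1, so (24/223) = −1.

-1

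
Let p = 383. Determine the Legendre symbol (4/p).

Pull out 2^2: since 383 ≡ 7 (mod 8), (2/383) = +1, so (2/383)^2 = +1.
Reached (1/383) = 1. Collecting the sign flips along the way, the symbol is +1.

1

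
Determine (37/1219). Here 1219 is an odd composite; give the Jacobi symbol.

Reciprocity: 37 ≡ 1 and 1219 ≡ 3 (mod 4), so (37/1219) = +(1219/37).
Reduce top mod 37: now compute (35/37).
Reciprocity: 35 ≡ 3 and 37 ≡ 1 (mod 4), so (35/37) = +(37/35).
Reduce top mod 35: now compute (2/35).
Pull out 2: since 35 ≡ 3 (mod 8), (2/35) = -1.
Reached (1/35) = 1. Collecting the sign flips along the way, the symbol is -1.

-1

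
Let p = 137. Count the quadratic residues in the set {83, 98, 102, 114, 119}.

2

(83/137) = -1 → non-residue.
(98/137) = +1 → QR.
(102/137) = -1 → non-residue.
(114/137) = -1 → non-residue.
(119/137) = +1 → QR.
Total quadratic residues among the 5: 2.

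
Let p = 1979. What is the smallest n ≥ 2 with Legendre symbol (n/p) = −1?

2

(2/1979) = −1, so 2 is the smallest positive non-residue mod 1979.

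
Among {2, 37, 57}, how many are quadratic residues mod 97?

1

(2/97) = +1 → QR.
(37/97) = -1 → non-residue.
(57/97) = -1 → non-residue.
Total quadratic residues among the 3: 1.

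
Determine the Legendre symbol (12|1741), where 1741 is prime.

1

Pull out 2^2: since 1741 ≡ 5 (mod 8), (2/1741) = -1, so (2/1741)^2 = +1.
Reciprocity: 3 ≡ 3 and 1741 ≡ 1 (mod 4), so (3/1741) = +(1741/3).
Reduce top mod 3: now compute (1/3).
Reached (1/3) = 1. Collecting the sign flips along the way, the symbol is +1.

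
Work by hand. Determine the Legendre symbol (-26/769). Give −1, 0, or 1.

-1

First reduce: -26 ≡ 743 (mod 769).
Reciprocity: 743 ≡ 3 and 769 ≡ 1 (mod 4), so (743/769) = +(769/743).
Reduce top mod 743: now compute (26/743).
Pull out 2: since 743 ≡ 7 (mod 8), (2/743) = +1.
Reciprocity: 13 ≡ 1 and 743 ≡ 3 (mod 4), so (13/743) = +(743/13).
Reduce top mod 13: now compute (2/13).
Pull out 2: since 13 ≡ 5 (mod 8), (2/13) = -1.
Reached (1/13) = 1. Collecting the sign flips along the way, the symbol is -1.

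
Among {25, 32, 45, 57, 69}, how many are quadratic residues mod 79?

3

(25/79) = +1 → QR.
(32/79) = +1 → QR.
(45/79) = +1 → QR.
(57/79) = -1 → non-residue.
(69/79) = -1 → non-residue.
Total quadratic residues among the 5: 3.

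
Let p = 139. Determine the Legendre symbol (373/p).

First reduce: 373 ≡ 95 (mod 139).
Reciprocity: 95 ≡ 3 and 139 ≡ 3 (mod 4), so (95/139) = −(139/95).
Reduce top mod 95: now compute (44/95).
Pull out 2^2: since 95 ≡ 7 (mod 8), (2/95) = +1, so (2/95)^2 = +1.
Reciprocity: 11 ≡ 3 and 95 ≡ 3 (mod 4), so (11/95) = −(95/11).
Reduce top mod 11: now compute (7/11).
Reciprocity: 7 ≡ 3 and 11 ≡ 3 (mod 4), so (7/11) = −(11/7).
Reduce top mod 7: now compute (4/7).
Pull out 2^2: since 7 ≡ 7 (mod 8), (2/7) = +1, so (2/7)^2 = +1.
Reached (1/7) = 1. Collecting the sign flips along the way, the symbol is -1.

-1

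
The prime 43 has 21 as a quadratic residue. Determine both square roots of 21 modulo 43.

8, 35

Since 43 ≡ 3 (mod 4), a square root of 21 is 21^((43+1)/4) = 21^11 mod 43.
Repeated squaring: 21^2≡11, 21^4≡35, 21^8≡21 (mod 43).
21^11 = 21^(8+2+1) ≡ 35 (mod 43).
Check: 35² = 1225 ≡ 21 (mod 43). The two roots are 8 and 35.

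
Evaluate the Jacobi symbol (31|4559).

Reciprocity: 31 ≡ 3 and 4559 ≡ 3 (mod 4), so (31/4559) = −(4559/31).
Reduce top mod 31: now compute (2/31).
Pull out 2: since 31 ≡ 7 (mod 8), (2/31) = +1.
Reached (1/31) = 1. Collecting the sign flips along the way, the symbol is -1.

-1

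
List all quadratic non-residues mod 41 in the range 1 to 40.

3,6,7,11,12,13,14,15,17,19,22,24,26,27,28,29,30,34,35,38

Square k = 1,…,20 (k and 41−k give the same square):
1²=1, 2²=4, 3²=9, 4²=16, 5²=25, 6²=36, 7²≡8, 8²≡23, 9²≡40, 10²≡18, 11²≡39, 12²≡21, 13²≡5, 14²≡32, 15²≡20, 16²≡10, 17²≡2, 18²≡37, 19²≡33, 20²≡31 (mod 41).
The residues are {1, 2, 4, 5, 8, 9, 10, 16, 18, 20, 21, 23, 25, 31, 32, 33, 36, 37, 39, 40}; the non-residues are the remaining 20 nonzero classes.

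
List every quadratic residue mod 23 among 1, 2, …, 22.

Square k = 1,…,11 (k and 23−k give the same square):
1²=1, 2²=4, 3²=9, 4²=16, 5²≡2, 6²≡13, 7²≡3, 8²≡18, 9²≡12, 10²≡8, 11²≡6 (mod 23).
So the quadratic residues mod 23 are {1, 2, 3, 4, 6, 8, 9, 12, 13, 16, 18}.

1, 2, 3, 4, 6, 8, 9, 12, 13, 16, 18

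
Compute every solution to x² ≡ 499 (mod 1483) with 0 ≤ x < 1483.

Since 1483 ≡ 3 (mod 4), a square root of 499 is 499^((1483+1)/4) = 499^371 mod 1483.
Repeated squaring: 499^2≡1340, 499^4≡1170, 499^8≡91, 499^16≡866, 499^32≡1041, 499^64≡1091, 499^128≡915, 499^256≡813 (mod 1483).
499^371 = 499^(256+64+32+16+2+1) ≡ 448 (mod 1483).
Check: 448² = 200704 ≡ 499 (mod 1483). The two roots are 448 and 1035.

448, 1035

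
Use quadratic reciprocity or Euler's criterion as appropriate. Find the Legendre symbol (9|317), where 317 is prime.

1

Euler's criterion: (9/317) ≡ 9^158 (mod 317).
9^2 ≡ 81 (mod 317)
9^4 ≡ 221 (mod 317)
9^8 ≡ 23 (mod 317)
9^16 ≡ 212 (mod 317)
9^32 ≡ 247 (mod 317)
9^64 ≡ 145 (mod 317)
9^128 ≡ 103 (mod 317)
9^158 = 9^(128+16+8+4+2) ≡ 1 (mod 317).
Result is 1, so (9/317) = 1.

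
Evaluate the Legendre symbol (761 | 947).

1

Reciprocity: 761 ≡ 1 and 947 ≡ 3 (mod 4), so (761/947) = +(947/761).
Reduce top mod 761: now compute (186/761).
Pull out 2: since 761 ≡ 1 (mod 8), (2/761) = +1.
Reciprocity: 93 ≡ 1 and 761 ≡ 1 (mod 4), so (93/761) = +(761/93).
Reduce top mod 93: now compute (17/93).
Reciprocity: 17 ≡ 1 and 93 ≡ 1 (mod 4), so (17/93) = +(93/17).
Reduce top mod 17: now compute (8/17).
Pull out 2^3: since 17 ≡ 1 (mod 8), (2/17) = +1, so (2/17)^3 = +1.
Reached (1/17) = 1. Collecting the sign flips along the way, the symbol is +1.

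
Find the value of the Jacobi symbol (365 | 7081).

Reciprocity: 365 ≡ 1 and 7081 ≡ 1 (mod 4), so (365/7081) = +(7081/365).
Reduce top mod 365: now compute (146/365).
Pull out 2: since 365 ≡ 5 (mod 8), (2/365) = -1.
Reciprocity: 73 ≡ 1 and 365 ≡ 1 (mod 4), so (73/365) = +(365/73).
Reduce top mod 73: now compute (0/73).
Top reduces to 0: gcd > 1, so the symbol is 0.

0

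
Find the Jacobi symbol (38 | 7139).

Pull out 2: since 7139 ≡ 3 (mod 8), (2/7139) = -1.
Reciprocity: 19 ≡ 3 and 7139 ≡ 3 (mod 4), so (19/7139) = −(7139/19).
Reduce top mod 19: now compute (14/19).
Pull out 2: since 19 ≡ 3 (mod 8), (2/19) = -1.
Reciprocity: 7 ≡ 3 and 19 ≡ 3 (mod 4), so (7/19) = −(19/7).
Reduce top mod 7: now compute (5/7).
Reciprocity: 5 ≡ 1 and 7 ≡ 3 (mod 4), so (5/7) = +(7/5).
Reduce top mod 5: now compute (2/5).
Pull out 2: since 5 ≡ 5 (mod 8), (2/5) = -1.
Reached (1/5) = 1. Collecting the sign flips along the way, the symbol is -1.

-1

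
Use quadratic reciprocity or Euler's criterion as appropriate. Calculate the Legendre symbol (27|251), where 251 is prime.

Reciprocity: 27 ≡ 3 and 251 ≡ 3 (mod 4), so (27/251) = −(251/27).
Reduce top mod 27: now compute (8/27).
Pull out 2^3: since 27 ≡ 3 (mod 8), (2/27) = -1, so (2/27)^3 = -1.
Reached (1/27) = 1. Collecting the sign flips along the way, the symbol is +1.

1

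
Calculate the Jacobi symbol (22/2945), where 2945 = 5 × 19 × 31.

Pull out 2: since 2945 ≡ 1 (mod 8), (2/2945) = +1.
Reciprocity: 11 ≡ 3 and 2945 ≡ 1 (mod 4), so (11/2945) = +(2945/11).
Reduce top mod 11: now compute (8/11).
Pull out 2^3: since 11 ≡ 3 (mod 8), (2/11) = -1, so (2/11)^3 = -1.
Reached (1/11) = 1. Collecting the sign flips along the way, the symbol is -1.

-1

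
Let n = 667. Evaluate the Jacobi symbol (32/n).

Pull out 2^5: since 667 ≡ 3 (mod 8), (2/667) = -1, so (2/667)^5 = -1.
Reached (1/667) = 1. Collecting the sign flips along the way, the symbol is -1.

-1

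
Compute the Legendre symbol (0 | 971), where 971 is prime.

Top reduces to 0: gcd > 1, so the symbol is 0.

0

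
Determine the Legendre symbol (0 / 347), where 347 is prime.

0

Top reduces to 0: gcd > 1, so the symbol is 0.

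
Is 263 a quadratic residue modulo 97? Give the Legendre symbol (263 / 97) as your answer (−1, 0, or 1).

-1

Euler's criterion: (263/97) ≡ 69^48 (mod 97).
69^2 ≡ 8 (mod 97)
69^4 ≡ 64 (mod 97)
69^8 ≡ 22 (mod 97)
69^16 ≡ 96 (mod 97)
69^32 ≡ 1 (mod 97)
69^48 = 69^(32+16) ≡ 96 (mod 97).
Result is 96 ≡ −1, so (263/97) = −1.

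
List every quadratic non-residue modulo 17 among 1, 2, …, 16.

3,5,6,7,10,11,12,14

Square k = 1,…,8 (k and 17−k give the same square):
1²=1, 2²=4, 3²=9, 4²=16, 5²≡8, 6²≡2, 7²≡15, 8²≡13 (mod 17).
The residues are {1, 2, 4, 8, 9, 13, 15, 16}; the non-residues are the remaining 8 nonzero classes.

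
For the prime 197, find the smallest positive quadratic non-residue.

2

(2/197) = −1, so 2 is the smallest positive non-residue mod 197.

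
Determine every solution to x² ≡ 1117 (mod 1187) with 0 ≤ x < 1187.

48, 1139

Since 1187 ≡ 3 (mod 4), a square root of 1117 is 1117^((1187+1)/4) = 1117^297 mod 1187.
Repeated squaring: 1117^2≡152, 1117^4≡551, 1117^8≡916, 1117^16≡1034, 1117^32≡856, 1117^64≡357, 1117^128≡440, 1117^256≡119 (mod 1187).
1117^297 = 1117^(256+32+8+1) ≡ 48 (mod 1187).
Check: 48² = 2304 ≡ 1117 (mod 1187). The two roots are 48 and 1139.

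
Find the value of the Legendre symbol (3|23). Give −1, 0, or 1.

1

Reciprocity: 3 ≡ 3 and 23 ≡ 3 (mod 4), so (3/23) = −(23/3).
Reduce top mod 3: now compute (2/3).
Pull out 2: since 3 ≡ 3 (mod 8), (2/3) = -1.
Reached (1/3) = 1. Collecting the sign flips along the way, the symbol is +1.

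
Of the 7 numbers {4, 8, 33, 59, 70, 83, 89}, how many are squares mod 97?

(4/97) = +1 → QR.
(8/97) = +1 → QR.
(33/97) = +1 → QR.
(59/97) = -1 → non-residue.
(70/97) = +1 → QR.
(83/97) = -1 → non-residue.
(89/97) = +1 → QR.
Total quadratic residues among the 7: 5.

5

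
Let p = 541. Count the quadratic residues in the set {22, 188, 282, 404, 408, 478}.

5

(22/541) = +1 → QR.
(188/541) = +1 → QR.
(282/541) = -1 → non-residue.
(404/541) = +1 → QR.
(408/541) = +1 → QR.
(478/541) = +1 → QR.
Total quadratic residues among the 6: 5.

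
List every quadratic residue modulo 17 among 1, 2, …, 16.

1 2 4 8 9 13 15 16

Square k = 1,…,8 (k and 17−k give the same square):
1²=1, 2²=4, 3²=9, 4²=16, 5²≡8, 6²≡2, 7²≡15, 8²≡13 (mod 17).
So the quadratic residues mod 17 are {1, 2, 4, 8, 9, 13, 15, 16}.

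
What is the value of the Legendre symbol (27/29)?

Euler's criterion: (27/29) ≡ 27^14 (mod 29).
27^2 ≡ 4 (mod 29)
27^4 ≡ 16 (mod 29)
27^8 ≡ 24 (mod 29)
27^14 = 27^(8+4+2) ≡ 28 (mod 29).
Result is 28 ≡ −1, so (27/29) = −1.

-1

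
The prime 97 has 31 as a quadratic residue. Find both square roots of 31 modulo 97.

15, 82

97 ≡ 1 (mod 4), so we find a root by search.
Trying successive values, 15² = 225 ≡ 31 (mod 97). The other root is 97 − 15 = 82.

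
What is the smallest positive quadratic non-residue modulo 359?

7

(2/359) = +1, so 2 is a residue.
(3/359) = +1, so 3 is a residue.
(4/359) = +1, so 4 is a residue.
(5/359) = +1, so 5 is a residue.
(6/359) = +1, so 6 is a residue.
(7/359) = −1, so 7 is the smallest positive non-residue mod 359.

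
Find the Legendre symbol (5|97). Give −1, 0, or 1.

Reciprocity: 5 ≡ 1 and 97 ≡ 1 (mod 4), so (5/97) = +(97/5).
Reduce top mod 5: now compute (2/5).
Pull out 2: since 5 ≡ 5 (mod 8), (2/5) = -1.
Reached (1/5) = 1. Collecting the sign flips along the way, the symbol is -1.

-1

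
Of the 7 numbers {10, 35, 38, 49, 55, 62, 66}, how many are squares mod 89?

(10/89) = +1 → QR.
(35/89) = -1 → non-residue.
(38/89) = -1 → non-residue.
(49/89) = +1 → QR.
(55/89) = +1 → QR.
(62/89) = -1 → non-residue.
(66/89) = -1 → non-residue.
Total quadratic residues among the 7: 3.

3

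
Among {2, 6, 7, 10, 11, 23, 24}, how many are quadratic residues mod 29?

4

(2/29) = -1 → non-residue.
(6/29) = +1 → QR.
(7/29) = +1 → QR.
(10/29) = -1 → non-residue.
(11/29) = -1 → non-residue.
(23/29) = +1 → QR.
(24/29) = +1 → QR.
Total quadratic residues among the 7: 4.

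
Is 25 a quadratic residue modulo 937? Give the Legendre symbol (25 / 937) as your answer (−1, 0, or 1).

Reciprocity: 25 ≡ 1 and 937 ≡ 1 (mod 4), so (25/937) = +(937/25).
Reduce top mod 25: now compute (12/25).
Pull out 2^2: since 25 ≡ 1 (mod 8), (2/25) = +1, so (2/25)^2 = +1.
Reciprocity: 3 ≡ 3 and 25 ≡ 1 (mod 4), so (3/25) = +(25/3).
Reduce top mod 3: now compute (1/3).
Reached (1/3) = 1. Collecting the sign flips along the way, the symbol is +1.

1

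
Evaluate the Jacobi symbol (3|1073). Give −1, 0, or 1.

-1

Reciprocity: 3 ≡ 3 and 1073 ≡ 1 (mod 4), so (3/1073) = +(1073/3).
Reduce top mod 3: now compute (2/3).
Pull out 2: since 3 ≡ 3 (mod 8), (2/3) = -1.
Reached (1/3) = 1. Collecting the sign flips along the way, the symbol is -1.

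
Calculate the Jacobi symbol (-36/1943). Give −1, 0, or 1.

First reduce: -36 ≡ 1907 (mod 1943).
Reciprocity: 1907 ≡ 3 and 1943 ≡ 3 (mod 4), so (1907/1943) = −(1943/1907).
Reduce top mod 1907: now compute (36/1907).
Pull out 2^2: since 1907 ≡ 3 (mod 8), (2/1907) = -1, so (2/1907)^2 = +1.
Reciprocity: 9 ≡ 1 and 1907 ≡ 3 (mod 4), so (9/1907) = +(1907/9).
Reduce top mod 9: now compute (8/9).
Pull out 2^3: since 9 ≡ 1 (mod 8), (2/9) = +1, so (2/9)^3 = +1.
Reached (1/9) = 1. Collecting the sign flips along the way, the symbol is -1.

-1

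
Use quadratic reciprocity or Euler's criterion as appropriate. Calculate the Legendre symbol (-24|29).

1

First reduce: -24 ≡ 5 (mod 29).
Reciprocity: 5 ≡ 1 and 29 ≡ 1 (mod 4), so (5/29) = +(29/5).
Reduce top mod 5: now compute (4/5).
Pull out 2^2: since 5 ≡ 5 (mod 8), (2/5) = -1, so (2/5)^2 = +1.
Reached (1/5) = 1. Collecting the sign flips along the way, the symbol is +1.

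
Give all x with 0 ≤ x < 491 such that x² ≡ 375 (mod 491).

76, 415

Since 491 ≡ 3 (mod 4), a square root of 375 is 375^((491+1)/4) = 375^123 mod 491.
Repeated squaring: 375^2≡199, 375^4≡321, 375^8≡422, 375^16≡342, 375^32≡106, 375^64≡434 (mod 491).
375^123 = 375^(64+32+16+8+2+1) ≡ 415 (mod 491).
Check: 415² = 172225 ≡ 375 (mod 491). The two roots are 76 and 415.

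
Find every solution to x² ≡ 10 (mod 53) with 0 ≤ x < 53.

53 ≡ 1 (mod 4), so we find a root by search.
Trying successive values, 13² = 169 ≡ 10 (mod 53). The other root is 53 − 13 = 40.

13, 40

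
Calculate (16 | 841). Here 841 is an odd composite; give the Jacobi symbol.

Pull out 2^4: since 841 ≡ 1 (mod 8), (2/841) = +1, so (2/841)^4 = +1.
Reached (1/841) = 1. Collecting the sign flips along the way, the symbol is +1.

1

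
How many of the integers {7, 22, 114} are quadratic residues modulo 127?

(7/127) = -1 → non-residue.
(22/127) = +1 → QR.
(114/127) = -1 → non-residue.
Total quadratic residues among the 3: 1.

1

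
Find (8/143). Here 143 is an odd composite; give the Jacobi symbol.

1

Pull out 2^3: since 143 ≡ 7 (mod 8), (2/143) = +1, so (2/143)^3 = +1.
Reached (1/143) = 1. Collecting the sign flips along the way, the symbol is +1.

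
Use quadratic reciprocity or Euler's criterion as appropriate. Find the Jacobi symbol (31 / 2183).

Reciprocity: 31 ≡ 3 and 2183 ≡ 3 (mod 4), so (31/2183) = −(2183/31).
Reduce top mod 31: now compute (13/31).
Reciprocity: 13 ≡ 1 and 31 ≡ 3 (mod 4), so (13/31) = +(31/13).
Reduce top mod 13: now compute (5/13).
Reciprocity: 5 ≡ 1 and 13 ≡ 1 (mod 4), so (5/13) = +(13/5).
Reduce top mod 5: now compute (3/5).
Reciprocity: 3 ≡ 3 and 5 ≡ 1 (mod 4), so (3/5) = +(5/3).
Reduce top mod 3: now compute (2/3).
Pull out 2: since 3 ≡ 3 (mod 8), (2/3) = -1.
Reached (1/3) = 1. Collecting the sign flips along the way, the symbol is +1.

1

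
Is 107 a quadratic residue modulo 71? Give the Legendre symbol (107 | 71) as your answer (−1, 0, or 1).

1

Euler's criterion: (107/71) ≡ 36^35 (mod 71).
36^2 ≡ 18 (mod 71)
36^4 ≡ 40 (mod 71)
36^8 ≡ 38 (mod 71)
36^16 ≡ 24 (mod 71)
36^32 ≡ 8 (mod 71)
36^35 = 36^(32+2+1) ≡ 1 (mod 71).
Result is 1, so (107/71) = 1.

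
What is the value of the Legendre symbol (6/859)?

1

Euler's criterion: (6/859) ≡ 6^429 (mod 859).
6^2 ≡ 36 (mod 859)
6^4 ≡ 437 (mod 859)
6^8 ≡ 271 (mod 859)
6^16 ≡ 426 (mod 859)
6^32 ≡ 227 (mod 859)
6^64 ≡ 848 (mod 859)
6^128 ≡ 121 (mod 859)
6^256 ≡ 38 (mod 859)
6^429 = 6^(256+128+32+8+4+1) ≡ 1 (mod 859).
Result is 1, so (6/859) = 1.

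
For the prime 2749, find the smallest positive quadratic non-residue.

(2/2749) = −1, so 2 is the smallest positive non-residue mod 2749.

2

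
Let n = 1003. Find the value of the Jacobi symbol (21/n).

1

Reciprocity: 21 ≡ 1 and 1003 ≡ 3 (mod 4), so (21/1003) = +(1003/21).
Reduce top mod 21: now compute (16/21).
Pull out 2^4: since 21 ≡ 5 (mod 8), (2/21) = -1, so (2/21)^4 = +1.
Reached (1/21) = 1. Collecting the sign flips along the way, the symbol is +1.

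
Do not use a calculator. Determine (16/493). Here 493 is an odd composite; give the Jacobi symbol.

1

Pull out 2^4: since 493 ≡ 5 (mod 8), (2/493) = -1, so (2/493)^4 = +1.
Reached (1/493) = 1. Collecting the sign flips along the way, the symbol is +1.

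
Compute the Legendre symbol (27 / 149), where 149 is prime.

Reciprocity: 27 ≡ 3 and 149 ≡ 1 (mod 4), so (27/149) = +(149/27).
Reduce top mod 27: now compute (14/27).
Pull out 2: since 27 ≡ 3 (mod 8), (2/27) = -1.
Reciprocity: 7 ≡ 3 and 27 ≡ 3 (mod 4), so (7/27) = −(27/7).
Reduce top mod 7: now compute (6/7).
Pull out 2: since 7 ≡ 7 (mod 8), (2/7) = +1.
Reciprocity: 3 ≡ 3 and 7 ≡ 3 (mod 4), so (3/7) = −(7/3).
Reduce top mod 3: now compute (1/3).
Reached (1/3) = 1. Collecting the sign flips along the way, the symbol is -1.

-1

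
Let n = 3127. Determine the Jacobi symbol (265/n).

Reciprocity: 265 ≡ 1 and 3127 ≡ 3 (mod 4), so (265/3127) = +(3127/265).
Reduce top mod 265: now compute (212/265).
Pull out 2^2: since 265 ≡ 1 (mod 8), (2/265) = +1, so (2/265)^2 = +1.
Reciprocity: 53 ≡ 1 and 265 ≡ 1 (mod 4), so (53/265) = +(265/53).
Reduce top mod 53: now compute (0/53).
Top reduces to 0: gcd > 1, so the symbol is 0.

0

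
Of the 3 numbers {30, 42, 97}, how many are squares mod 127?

2

(30/127) = +1 → QR.
(42/127) = +1 → QR.
(97/127) = -1 → non-residue.
Total quadratic residues among the 3: 2.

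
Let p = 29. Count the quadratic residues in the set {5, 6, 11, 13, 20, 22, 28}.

6

(5/29) = +1 → QR.
(6/29) = +1 → QR.
(11/29) = -1 → non-residue.
(13/29) = +1 → QR.
(20/29) = +1 → QR.
(22/29) = +1 → QR.
(28/29) = +1 → QR.
Total quadratic residues among the 7: 6.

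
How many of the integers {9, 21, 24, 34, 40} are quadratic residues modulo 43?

(9/43) = +1 → QR.
(21/43) = +1 → QR.
(24/43) = +1 → QR.
(34/43) = -1 → non-residue.
(40/43) = +1 → QR.
Total quadratic residues among the 5: 4.

4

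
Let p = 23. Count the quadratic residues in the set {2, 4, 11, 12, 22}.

(2/23) = +1 → QR.
(4/23) = +1 → QR.
(11/23) = -1 → non-residue.
(12/23) = +1 → QR.
(22/23) = -1 → non-residue.
Total quadratic residues among the 5: 3.

3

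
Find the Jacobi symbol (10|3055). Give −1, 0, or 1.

0

Pull out 2: since 3055 ≡ 7 (mod 8), (2/3055) = +1.
Reciprocity: 5 ≡ 1 and 3055 ≡ 3 (mod 4), so (5/3055) = +(3055/5).
Reduce top mod 5: now compute (0/5).
Top reduces to 0: gcd > 1, so the symbol is 0.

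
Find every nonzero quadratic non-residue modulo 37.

2 5 6 8 13 14 15 17 18 19 20 22 23 24 29 31 32 35

Square k = 1,…,18 (k and 37−k give the same square):
1²=1, 2²=4, 3²=9, 4²=16, 5²=25, 6²=36, 7²≡12, 8²≡27, 9²≡7, 10²≡26, 11²≡10, 12²≡33, 13²≡21, 14²≡11, 15²≡3, 16²≡34, 17²≡30, 18²≡28 (mod 37).
The residues are {1, 3, 4, 7, 9, 10, 11, 12, 16, 21, 25, 26, 27, 28, 30, 33, 34, 36}; the non-residues are the remaining 18 nonzero classes.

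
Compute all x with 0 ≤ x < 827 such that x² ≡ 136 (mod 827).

Since 827 ≡ 3 (mod 4), a square root of 136 is 136^((827+1)/4) = 136^207 mod 827.
Repeated squaring: 136^2≡302, 136^4≡234, 136^8≡174, 136^16≡504, 136^32≡127, 136^64≡416, 136^128≡213 (mod 827).
136^207 = 136^(128+64+8+4+2+1) ≡ 441 (mod 827).
Check: 441² = 194481 ≡ 136 (mod 827). The two roots are 386 and 441.

386, 441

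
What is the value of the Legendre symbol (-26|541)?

1

Euler's criterion: (-26/541) ≡ 515^270 (mod 541).
515^2 ≡ 135 (mod 541)
515^4 ≡ 372 (mod 541)
515^8 ≡ 429 (mod 541)
515^16 ≡ 101 (mod 541)
515^32 ≡ 463 (mod 541)
515^64 ≡ 133 (mod 541)
515^128 ≡ 377 (mod 541)
515^256 ≡ 387 (mod 541)
515^270 = 515^(256+8+4+2) ≡ 1 (mod 541).
Result is 1, so (-26/541) = 1.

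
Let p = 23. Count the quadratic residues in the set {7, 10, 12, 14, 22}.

(7/23) = -1 → non-residue.
(10/23) = -1 → non-residue.
(12/23) = +1 → QR.
(14/23) = -1 → non-residue.
(22/23) = -1 → non-residue.
Total quadratic residues among the 5: 1.

1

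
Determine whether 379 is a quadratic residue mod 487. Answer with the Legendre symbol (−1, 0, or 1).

1

Euler's criterion: (379/487) ≡ 379^243 (mod 487).
379^2 ≡ 463 (mod 487)
379^4 ≡ 89 (mod 487)
379^8 ≡ 129 (mod 487)
379^16 ≡ 83 (mod 487)
379^32 ≡ 71 (mod 487)
379^64 ≡ 171 (mod 487)
379^128 ≡ 21 (mod 487)
379^243 = 379^(128+64+32+16+2+1) ≡ 1 (mod 487).
Result is 1, so (379/487) = 1.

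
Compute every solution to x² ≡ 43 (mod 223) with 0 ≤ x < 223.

97, 126

Since 223 ≡ 3 (mod 4), a square root of 43 is 43^((223+1)/4) = 43^56 mod 223.
Repeated squaring: 43^2≡65, 43^4≡211, 43^8≡144, 43^16≡220, 43^32≡9 (mod 223).
43^56 = 43^(32+16+8) ≡ 126 (mod 223).
Check: 126² = 15876 ≡ 43 (mod 223). The two roots are 97 and 126.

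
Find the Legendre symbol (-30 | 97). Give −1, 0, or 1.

Euler's criterion: (-30/97) ≡ 67^48 (mod 97).
67^2 ≡ 27 (mod 97)
67^4 ≡ 50 (mod 97)
67^8 ≡ 75 (mod 97)
67^16 ≡ 96 (mod 97)
67^32 ≡ 1 (mod 97)
67^48 = 67^(32+16) ≡ 96 (mod 97).
Result is 96 ≡ −1, so (-30/97) = −1.

-1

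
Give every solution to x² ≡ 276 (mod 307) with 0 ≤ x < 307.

131, 176

Since 307 ≡ 3 (mod 4), a square root of 276 is 276^((307+1)/4) = 276^77 mod 307.
Repeated squaring: 276^2≡40, 276^4≡65, 276^8≡234, 276^16≡110, 276^32≡127, 276^64≡165 (mod 307).
276^77 = 276^(64+8+4+1) ≡ 176 (mod 307).
Check: 176² = 30976 ≡ 276 (mod 307). The two roots are 131 and 176.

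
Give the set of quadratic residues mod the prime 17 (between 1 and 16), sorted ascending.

1 2 4 8 9 13 15 16

Square k = 1,…,8 (k and 17−k give the same square):
1²=1, 2²=4, 3²=9, 4²=16, 5²≡8, 6²≡2, 7²≡15, 8²≡13 (mod 17).
So the quadratic residues mod 17 are {1, 2, 4, 8, 9, 13, 15, 16}.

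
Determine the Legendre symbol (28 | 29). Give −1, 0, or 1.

1

Pull out 2^2: since 29 ≡ 5 (mod 8), (2/29) = -1, so (2/29)^2 = +1.
Reciprocity: 7 ≡ 3 and 29 ≡ 1 (mod 4), so (7/29) = +(29/7).
Reduce top mod 7: now compute (1/7).
Reached (1/7) = 1. Collecting the sign flips along the way, the symbol is +1.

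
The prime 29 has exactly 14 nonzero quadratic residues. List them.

1,4,5,6,7,9,13,16,20,22,23,24,25,28

Square k = 1,…,14 (k and 29−k give the same square):
1²=1, 2²=4, 3²=9, 4²=16, 5²=25, 6²≡7, 7²≡20, 8²≡6, 9²≡23, 10²≡13, 11²≡5, 12²≡28, 13²≡24, 14²≡22 (mod 29).
So the quadratic residues mod 29 are {1, 4, 5, 6, 7, 9, 13, 16, 20, 22, 23, 24, 25, 28}.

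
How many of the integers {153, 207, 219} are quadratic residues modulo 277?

(153/277) = -1 → non-residue.
(207/277) = +1 → QR.
(219/277) = -1 → non-residue.
Total quadratic residues among the 3: 1.

1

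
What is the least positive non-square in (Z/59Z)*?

2

(2/59) = −1, so 2 is the smallest positive non-residue mod 59.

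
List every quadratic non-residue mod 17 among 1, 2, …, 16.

Square k = 1,…,8 (k and 17−k give the same square):
1²=1, 2²=4, 3²=9, 4²=16, 5²≡8, 6²≡2, 7²≡15, 8²≡13 (mod 17).
The residues are {1, 2, 4, 8, 9, 13, 15, 16}; the non-residues are the remaining 8 nonzero classes.

3, 5, 6, 7, 10, 11, 12, 14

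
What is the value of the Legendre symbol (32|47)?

1

Pull out 2^5: since 47 ≡ 7 (mod 8), (2/47) = +1, so (2/47)^5 = +1.
Reached (1/47) = 1. Collecting the sign flips along the way, the symbol is +1.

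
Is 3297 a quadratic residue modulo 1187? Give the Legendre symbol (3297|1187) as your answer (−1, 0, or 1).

1

Euler's criterion: (3297/1187) ≡ 923^593 (mod 1187).
923^2 ≡ 850 (mod 1187)
923^4 ≡ 804 (mod 1187)
923^8 ≡ 688 (mod 1187)
923^16 ≡ 918 (mod 1187)
923^32 ≡ 1141 (mod 1187)
923^64 ≡ 929 (mod 1187)
923^128 ≡ 92 (mod 1187)
923^256 ≡ 155 (mod 1187)
923^512 ≡ 285 (mod 1187)
923^593 = 923^(512+64+16+1) ≡ 1 (mod 1187).
Result is 1, so (3297/1187) = 1.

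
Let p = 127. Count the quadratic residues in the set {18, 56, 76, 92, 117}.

(18/127) = +1 → QR.
(56/127) = -1 → non-residue.
(76/127) = +1 → QR.
(92/127) = -1 → non-residue.
(117/127) = +1 → QR.
Total quadratic residues among the 5: 3.

3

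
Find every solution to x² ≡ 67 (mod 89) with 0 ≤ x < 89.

89 ≡ 1 (mod 4), so we find a root by search.
Trying successive values, 44² = 1936 ≡ 67 (mod 89). The other root is 89 − 44 = 45.

44, 45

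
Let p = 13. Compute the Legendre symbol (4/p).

Pull out 2^2: since 13 ≡ 5 (mod 8), (2/13) = -1, so (2/13)^2 = +1.
Reached (1/13) = 1. Collecting the sign flips along the way, the symbol is +1.

1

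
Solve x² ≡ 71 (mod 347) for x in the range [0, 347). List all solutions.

Since 347 ≡ 3 (mod 4), a square root of 71 is 71^((347+1)/4) = 71^87 mod 347.
Repeated squaring: 71^2≡183, 71^4≡177, 71^8≡99, 71^16≡85, 71^32≡285, 71^64≡27 (mod 347).
71^87 = 71^(64+16+4+2+1) ≡ 297 (mod 347).
Check: 297² = 88209 ≡ 71 (mod 347). The two roots are 50 and 297.

50, 297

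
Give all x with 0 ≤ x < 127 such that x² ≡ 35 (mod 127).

17, 110

Since 127 ≡ 3 (mod 4), a square root of 35 is 35^((127+1)/4) = 35^32 mod 127.
Repeated squaring: 35^2≡82, 35^4≡120, 35^8≡49, 35^16≡115, 35^32≡17 (mod 127).
35^32 = 35^(32) ≡ 17 (mod 127).
Check: 17² = 289 ≡ 35 (mod 127). The two roots are 17 and 110.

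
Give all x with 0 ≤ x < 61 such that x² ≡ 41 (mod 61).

61 ≡ 1 (mod 4), so we find a root by search.
Trying successive values, 23² = 529 ≡ 41 (mod 61). The other root is 61 − 23 = 38.

23, 38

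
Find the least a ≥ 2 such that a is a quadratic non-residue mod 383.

(2/383) = +1, so 2 is a residue.
(3/383) = +1, so 3 is a residue.
(4/383) = +1, so 4 is a residue.
(5/383) = −1, so 5 is the smallest positive non-residue mod 383.

5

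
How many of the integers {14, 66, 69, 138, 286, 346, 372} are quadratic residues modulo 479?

(14/479) = +1 → QR.
(66/479) = +1 → QR.
(69/479) = +1 → QR.
(138/479) = +1 → QR.
(286/479) = -1 → non-residue.
(346/479) = +1 → QR.
(372/479) = -1 → non-residue.
Total quadratic residues among the 7: 5.

5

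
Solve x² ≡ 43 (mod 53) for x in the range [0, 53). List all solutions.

19, 34

53 ≡ 1 (mod 4), so we find a root by search.
Trying successive values, 19² = 361 ≡ 43 (mod 53). The other root is 53 − 19 = 34.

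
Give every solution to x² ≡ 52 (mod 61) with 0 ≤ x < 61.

61 ≡ 1 (mod 4), so we find a root by search.
Trying successive values, 28² = 784 ≡ 52 (mod 61). The other root is 61 − 28 = 33.

28, 33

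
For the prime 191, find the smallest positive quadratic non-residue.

(2/191) = +1, so 2 is a residue.
(3/191) = +1, so 3 is a residue.
(4/191) = +1, so 4 is a residue.
(5/191) = +1, so 5 is a residue.
(6/191) = +1, so 6 is a residue.
(7/191) = −1, so 7 is the smallest positive non-residue mod 191.

7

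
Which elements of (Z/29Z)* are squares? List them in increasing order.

Square k = 1,…,14 (k and 29−k give the same square):
1²=1, 2²=4, 3²=9, 4²=16, 5²=25, 6²≡7, 7²≡20, 8²≡6, 9²≡23, 10²≡13, 11²≡5, 12²≡28, 13²≡24, 14²≡22 (mod 29).
So the quadratic residues mod 29 are {1, 4, 5, 6, 7, 9, 13, 16, 20, 22, 23, 24, 25, 28}.

1,4,5,6,7,9,13,16,20,22,23,24,25,28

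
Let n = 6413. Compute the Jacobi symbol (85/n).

-1

Reciprocity: 85 ≡ 1 and 6413 ≡ 1 (mod 4), so (85/6413) = +(6413/85).
Reduce top mod 85: now compute (38/85).
Pull out 2: since 85 ≡ 5 (mod 8), (2/85) = -1.
Reciprocity: 19 ≡ 3 and 85 ≡ 1 (mod 4), so (19/85) = +(85/19).
Reduce top mod 19: now compute (9/19).
Reciprocity: 9 ≡ 1 and 19 ≡ 3 (mod 4), so (9/19) = +(19/9).
Reduce top mod 9: now compute (1/9).
Reached (1/9) = 1. Collecting the sign flips along the way, the symbol is -1.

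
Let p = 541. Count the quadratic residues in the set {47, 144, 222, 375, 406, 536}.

(47/541) = +1 → QR.
(144/541) = +1 → QR.
(222/541) = +1 → QR.
(375/541) = +1 → QR.
(406/541) = +1 → QR.
(536/541) = +1 → QR.
Total quadratic residues among the 6: 6.

6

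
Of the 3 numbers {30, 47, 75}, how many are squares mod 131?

(30/131) = -1 → non-residue.
(47/131) = -1 → non-residue.
(75/131) = +1 → QR.
Total quadratic residues among the 3: 1.

1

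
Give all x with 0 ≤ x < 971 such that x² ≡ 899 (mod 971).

103, 868

Since 971 ≡ 3 (mod 4), a square root of 899 is 899^((971+1)/4) = 899^243 mod 971.
Repeated squaring: 899^2≡329, 899^4≡460, 899^8≡893, 899^16≡258, 899^32≡536, 899^64≡851, 899^128≡806 (mod 971).
899^243 = 899^(128+64+32+16+2+1) ≡ 103 (mod 971).
Check: 103² = 10609 ≡ 899 (mod 971). The two roots are 103 and 868.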